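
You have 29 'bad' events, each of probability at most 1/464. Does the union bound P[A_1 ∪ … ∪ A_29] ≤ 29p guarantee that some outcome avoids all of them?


Union bound: P[∪_{i=1}^{29} A_i] ≤ Σ_i P[A_i] ≤ 29·p = 29·(1/464) = 1/16.
Numerically: 1/16 ≈ 0.062.
Is 1/16 < 1? YES.
Since P[∪ A_i] ≤ 1/16 < 1, the complement has P[∩ A_i^c] ≥ 1 − 1/16 = 15/16 > 0, so some outcome avoids every A_i.

29·p = 1/16 ≈ 0.062; existence CERTIFIED by the union bound.


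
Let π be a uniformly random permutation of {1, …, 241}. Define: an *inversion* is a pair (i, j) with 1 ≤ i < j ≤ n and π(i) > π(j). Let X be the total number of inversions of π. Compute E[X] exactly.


Write X = Σ X_I over the C(241, 2) = 28920 pairs i < j, with X_I the indicator of one inversion.
There are 28920 indicators.
For each fixed pair i < j, the values π(i) and π(j) are two distinct elements of {1, …, 241} in uniformly random order; by symmetry P[π(i) > π(j)] = 1/2.
By linearity: E[X] = 28920 · (1/2) = C(241, 2) · (1/2) = 28920/2 = 14460 ≈ 14460.000.

E[X] = 14460 = 14460.000.


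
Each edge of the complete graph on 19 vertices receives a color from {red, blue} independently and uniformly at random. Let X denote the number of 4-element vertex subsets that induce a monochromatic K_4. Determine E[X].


Let X = Σ_S X_S over the C(19, 4) = 3876 subsets S of size 4, where X_S = 1 if the K_4 on S is monochromatic.
For a fixed S, the K_4 on S has C(4, 2) = 6 edges. P[all 6 edges red] = (1/2)^6, and likewise for blue, so P[monochromatic] = 2·(1/2)^6 = 2^{1 − 6} = 1/32.
Summing: E[X] = C(19, 4) · 2^{1 − 6} = 3876 · 1/32 = 969/8.
Numerically: E[X] ≈ 121.125000.

E[X] = C(19,4)·2^(1−C(4,2)) = 969/8 ≈ 121.125000.


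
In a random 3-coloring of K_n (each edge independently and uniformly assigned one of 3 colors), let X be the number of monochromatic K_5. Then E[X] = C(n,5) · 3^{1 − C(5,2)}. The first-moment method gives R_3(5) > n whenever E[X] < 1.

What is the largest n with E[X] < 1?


We need C(n, 5) · 3^{1 − 10} < 1, i.e. C(n, 5) < 3^{10 − 1} = 19683.
Check values of n near the boundary:
  n = 19: C(19, 5) = 11628; 11628 < 19683? YES
  n = 20: C(20, 5) = 15504; 15504 < 19683? YES
  n = 21: C(21, 5) = 20349; 20349 < 19683? NO
  n = 22: C(22, 5) = 26334; 26334 < 19683? NO
The largest n with C(n, 5) < 19683 is n = 20 (where E[X] = 5168/6561 ≈ 0.7877). Hence R_3(5) > 20, i.e. R_3(5) ≥ 21.

Largest n = 20; hence R_3(5) > 20.


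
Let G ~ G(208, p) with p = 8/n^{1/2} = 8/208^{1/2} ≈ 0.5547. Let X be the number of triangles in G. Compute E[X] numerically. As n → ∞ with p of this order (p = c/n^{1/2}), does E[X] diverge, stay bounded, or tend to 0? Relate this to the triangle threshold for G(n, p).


Number of potential triangles: C(208, 3) = 1478256.
Each occurs with probability p³ ≈ (0.5547)³ ≈ 1.7067698e-01.
By linearity: E[X] = C(208, 3)·p³ ≈ 1478256 · 1.7067698e-01 ≈ 252304.27485.
Since α = 1/2 < 1, p = c/n^{1/2} ≫ 1/n is above the triangle threshold p ~ 1/n. Asymptotically E[X] ~ (c³/6)·n^{3(1−α)} = (8³/6)·n^{1.5} → ∞; triangles are abundant w.h.p.

E[X] ≈ 252304.27485; in regime p = Θ(1/n^{1/2}) E[X] diverges (above the triangle threshold p ~ 1/n).


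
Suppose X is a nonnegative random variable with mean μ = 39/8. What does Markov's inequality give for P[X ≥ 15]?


μ = E[X] = 39/8, a = 15.
Markov: P[X ≥ 15] ≤ μ/a = (39/8)/15 = 13/40.
Numerically: ≈ 0.325000.
(Since a = 15 > μ = 4.875000, the bound 13/40 is < 1 and informative.)

P[X ≥ 15] ≤ 13/40 ≈ 0.325000.


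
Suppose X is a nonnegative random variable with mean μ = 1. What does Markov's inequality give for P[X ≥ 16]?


μ = E[X] = 1, a = 16.
Markov: P[X ≥ 16] ≤ μ/a = (1)/16 = 1/16.
Numerically: ≈ 0.062500.
(Since a = 16 > μ = 1.000000, the bound 1/16 is < 1 and informative.)

P[X ≥ 16] ≤ 1/16 ≈ 0.062500.


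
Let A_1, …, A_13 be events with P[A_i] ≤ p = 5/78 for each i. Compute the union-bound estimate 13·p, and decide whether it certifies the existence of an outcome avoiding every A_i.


Union bound: P[∪_{i=1}^{13} A_i] ≤ Σ_i P[A_i] ≤ 13·p = 13·(5/78) = 5/6.
Numerically: 5/6 ≈ 0.8333333.
Is 5/6 < 1? YES.
Since P[∪ A_i] ≤ 5/6 < 1, the complement has P[∩ A_i^c] ≥ 1 − 5/6 = 1/6 > 0, so some outcome avoids every A_i.

13·p = 5/6 ≈ 0.8333333; existence CERTIFIED by the union bound.


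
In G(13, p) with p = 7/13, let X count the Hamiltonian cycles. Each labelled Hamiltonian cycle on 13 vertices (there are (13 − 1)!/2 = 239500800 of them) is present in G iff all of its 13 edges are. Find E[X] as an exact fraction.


K_13 has (13 − 1)!/2 = 239500800 labelled Hamiltonian cycles.
For each such Hamiltonian cycle H, let X_H = 1 if all 13 edges of H are present in G. Then P[X_H = 1] = p^{13} = (7/13)^{13} = 96889010407/302875106592253.
By linearity: E[X] = Σ_H E[X_H] = 239500800 · p^{13} = 239500800 · 96889010407/302875106592253 = 23204995503684825600/302875106592253.
Numerically: E[X] ≈ 7.662e+04.

E[X] = 239500800 · (7/13)^{13} = 23204995503684825600/302875106592253 ≈ 7.662e+04.


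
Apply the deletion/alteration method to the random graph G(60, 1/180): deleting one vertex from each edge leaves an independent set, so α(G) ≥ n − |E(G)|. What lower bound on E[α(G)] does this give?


E[|E(G)|] = C(60, 2)·p = 1770 · (1/180) = 59/6.
E[α(G)] ≥ n − E[|E(G)|] = 60 − 59/6 = 301/6.
Numerically: ≈ 50.16667.
(This is only a lower bound; the true E[α(G)] may be larger.)

E[α(G)] ≥ 301/6 ≈ 50.16667.


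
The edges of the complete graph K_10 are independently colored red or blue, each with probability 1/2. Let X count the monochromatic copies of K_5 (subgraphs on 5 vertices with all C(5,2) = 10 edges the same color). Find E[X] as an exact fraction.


Let X = Σ_S X_S over the C(10, 5) = 252 subsets S of size 5, where X_S = 1 if the K_5 on S is monochromatic.
For a fixed S, the K_5 on S has C(5, 2) = 10 edges. P[all 10 edges red] = (1/2)^10, and likewise for blue, so P[monochromatic] = 2·(1/2)^10 = 2^{1 − 10} = 1/512.
Summing: E[X] = C(10, 5) · 2^{1 − 10} = 252 · 1/512 = 63/128.
Numerically: E[X] ≈ 0.492.

E[X] = C(10,5)·2^(1−C(5,2)) = 63/128 ≈ 0.492.


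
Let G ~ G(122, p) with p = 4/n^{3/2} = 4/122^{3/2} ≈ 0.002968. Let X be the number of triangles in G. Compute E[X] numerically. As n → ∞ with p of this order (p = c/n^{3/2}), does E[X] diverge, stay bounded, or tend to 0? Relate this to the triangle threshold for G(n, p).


Number of potential triangles: C(122, 3) = 295240.
Each occurs with probability p³ ≈ (0.002968)³ ≈ 2.615536e-08.
By linearity: E[X] = C(122, 3)·p³ ≈ 295240 · 2.615536e-08 ≈ 0.0077.
Since α = 3/2 > 1, p = c/n^{3/2} = o(1/n) is below the triangle threshold p ~ 1/n. Asymptotically E[X] ~ (c³/6)·n^{3(1−α)} = (4³/6)·n^{-1.5} → 0, so by Markov's inequality G has no triangles w.h.p.

E[X] ≈ 0.0077; in regime p = Θ(1/n^{3/2}) E[X] tends to 0 (below the triangle threshold p ~ 1/n).


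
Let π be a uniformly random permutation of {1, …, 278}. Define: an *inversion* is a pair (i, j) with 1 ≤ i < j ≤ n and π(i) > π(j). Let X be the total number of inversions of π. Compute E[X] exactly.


Write X = Σ X_I over the C(278, 2) = 38503 pairs i < j, with X_I the indicator of one inversion.
There are 38503 indicators.
For each fixed pair i < j, the values π(i) and π(j) are two distinct elements of {1, …, 278} in uniformly random order; by symmetry P[π(i) > π(j)] = 1/2.
By linearity: E[X] = 38503 · (1/2) = C(278, 2) · (1/2) = 38503/2 = 38503/2 ≈ 19251.500.

E[X] = 38503/2 = 19251.500.


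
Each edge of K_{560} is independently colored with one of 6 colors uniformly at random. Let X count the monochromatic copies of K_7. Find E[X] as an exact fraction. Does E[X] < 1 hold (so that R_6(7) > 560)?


E[X] = C(560, 7) · 6^{1 − 21} = 3300169391659920 · 6^{−20} = 3300169391659920/3656158440062976.
As a reduced fraction: E[X] = 68753528992915/76169967501312 ≈ 0.90263.
Is E[X] < 1? YES.
Since E[X] < 1, there exists a 6-coloring of K_{560} with no monochromatic K_7; hence R_6(7) > 560.

E[X] = 68753528992915/76169967501312 ≈ 0.90263; E[X] < 1, so R_6(7) > 560.


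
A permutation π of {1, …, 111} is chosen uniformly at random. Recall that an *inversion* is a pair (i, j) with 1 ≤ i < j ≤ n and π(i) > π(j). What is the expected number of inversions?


Write X = Σ X_I over the C(111, 2) = 6105 pairs i < j, with X_I the indicator of one inversion.
There are 6105 indicators.
For each fixed pair i < j, the values π(i) and π(j) are two distinct elements of {1, …, 111} in uniformly random order; by symmetry P[π(i) > π(j)] = 1/2.
By linearity: E[X] = 6105 · (1/2) = C(111, 2) · (1/2) = 6105/2 = 6105/2 ≈ 3052.500.

E[X] = 6105/2 = 3052.500.


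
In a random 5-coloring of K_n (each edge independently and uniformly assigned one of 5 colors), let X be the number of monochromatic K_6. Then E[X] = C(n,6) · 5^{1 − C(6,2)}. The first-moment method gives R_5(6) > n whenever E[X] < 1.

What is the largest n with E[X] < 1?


We need C(n, 6) · 5^{1 − 15} < 1, i.e. C(n, 6) < 5^{15 − 1} = 6103515625.
Check values of n near the boundary:
  n = 129: C(129, 6) = 5688177600; 5688177600 < 6103515625? YES
  n = 130: C(130, 6) = 5963412000; 5963412000 < 6103515625? YES
  n = 131: C(131, 6) = 6249655776; 6249655776 < 6103515625? NO
  n = 132: C(132, 6) = 6547258432; 6547258432 < 6103515625? NO
The largest n with C(n, 6) < 6103515625 is n = 130 (where E[X] = 47707296/48828125 ≈ 0.977). Hence R_5(6) > 130, i.e. R_5(6) ≥ 131.

Largest n = 130; hence R_5(6) > 130.


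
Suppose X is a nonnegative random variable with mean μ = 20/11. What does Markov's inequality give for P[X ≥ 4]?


μ = E[X] = 20/11, a = 4.
Markov: P[X ≥ 4] ≤ μ/a = (20/11)/4 = 5/11.
Numerically: ≈ 0.455.
(Since a = 4 > μ = 1.818, the bound 5/11 is < 1 and informative.)

P[X ≥ 4] ≤ 5/11 ≈ 0.455.


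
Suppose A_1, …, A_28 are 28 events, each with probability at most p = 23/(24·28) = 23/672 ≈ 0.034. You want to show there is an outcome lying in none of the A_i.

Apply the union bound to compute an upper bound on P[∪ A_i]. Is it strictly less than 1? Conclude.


Union bound: P[∪_{i=1}^{28} A_i] ≤ Σ_i P[A_i] ≤ 28·p = 28·(23/672) = 23/24.
Numerically: 23/24 ≈ 0.958.
Is 23/24 < 1? YES.
Since P[∪ A_i] ≤ 23/24 < 1, the complement has P[∩ A_i^c] ≥ 1 − 23/24 = 1/24 > 0, so some outcome avoids every A_i.

28·p = 23/24 ≈ 0.958; existence CERTIFIED by the union bound.


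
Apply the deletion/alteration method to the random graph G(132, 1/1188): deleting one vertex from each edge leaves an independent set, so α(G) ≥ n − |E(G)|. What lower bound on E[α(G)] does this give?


E[|E(G)|] = C(132, 2)·p = 8646 · (1/1188) = 131/18.
E[α(G)] ≥ n − E[|E(G)|] = 132 − 131/18 = 2245/18.
Numerically: ≈ 124.72222.
(This is only a lower bound; the true E[α(G)] may be larger.)

E[α(G)] ≥ 2245/18 ≈ 124.72222.


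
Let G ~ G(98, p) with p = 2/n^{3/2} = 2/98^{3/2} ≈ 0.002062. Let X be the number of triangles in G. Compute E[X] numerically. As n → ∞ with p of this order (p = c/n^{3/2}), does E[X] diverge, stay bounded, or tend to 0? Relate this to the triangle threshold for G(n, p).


Number of potential triangles: C(98, 3) = 152096.
Each occurs with probability p³ ≈ (0.002062)³ ≈ 8.761383e-09.
By linearity: E[X] = C(98, 3)·p³ ≈ 152096 · 8.761383e-09 ≈ 0.0013.
Since α = 3/2 > 1, p = c/n^{3/2} = o(1/n) is below the triangle threshold p ~ 1/n. Asymptotically E[X] ~ (c³/6)·n^{3(1−α)} = (2³/6)·n^{-1.5} → 0, so by Markov's inequality G has no triangles w.h.p.

E[X] ≈ 0.0013; in regime p = Θ(1/n^{3/2}) E[X] tends to 0 (below the triangle threshold p ~ 1/n).


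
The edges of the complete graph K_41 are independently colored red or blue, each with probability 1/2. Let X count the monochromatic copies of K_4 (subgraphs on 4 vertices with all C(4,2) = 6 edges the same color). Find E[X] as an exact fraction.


Let X = Σ_S X_S over the C(41, 4) = 101270 subsets S of size 4, where X_S = 1 if the K_4 on S is monochromatic.
For a fixed S, the K_4 on S has C(4, 2) = 6 edges. P[all 6 edges red] = (1/2)^6, and likewise for blue, so P[monochromatic] = 2·(1/2)^6 = 2^{1 − 6} = 1/32.
Summing: E[X] = C(41, 4) · 2^{1 − 6} = 101270 · 1/32 = 50635/16.
Numerically: E[X] ≈ 3164.6875.

E[X] = C(41,4)·2^(1−C(4,2)) = 50635/16 ≈ 3164.6875.


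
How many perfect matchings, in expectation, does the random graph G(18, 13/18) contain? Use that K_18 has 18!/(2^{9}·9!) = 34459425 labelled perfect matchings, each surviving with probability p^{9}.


K_18 has 18!/(2^{9}·9!) = 34459425 labelled perfect matchings.
For each such perfect matching H, let X_H = 1 if all 9 edges of H are present in G. Then P[X_H = 1] = p^{9} = (13/18)^{9} = 10604499373/198359290368.
By linearity of expectation: E[X] = Σ_H E[X_H] = 34459425 · p^{9} = 34459425 · 10604499373/198359290368 = 4511419145758525/2448880128.
Numerically: E[X] ≈ 1.842e+06.

E[X] = 34459425 · (13/18)^{9} = 4511419145758525/2448880128 ≈ 1.842e+06.


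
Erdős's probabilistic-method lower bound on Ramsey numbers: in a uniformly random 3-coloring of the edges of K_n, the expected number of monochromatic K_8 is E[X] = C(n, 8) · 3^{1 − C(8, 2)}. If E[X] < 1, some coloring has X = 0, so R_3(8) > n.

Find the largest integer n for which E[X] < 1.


We need C(n, 8) · 3^{1 − 28} < 1, i.e. C(n, 8) < 3^{28 − 1} = 7625597484987.
Check values of n near the boundary:
  n = 153: C(153, 8) = 6183023199255; 6183023199255 < 7625597484987? YES
  n = 154: C(154, 8) = 6521818990995; 6521818990995 < 7625597484987? YES
  n = 155: C(155, 8) = 6876747915675; 6876747915675 < 7625597484987? YES
  n = 156: C(156, 8) = 7248464019225; 7248464019225 < 7625597484987? YES
  n = 157: C(157, 8) = 7637643295425; 7637643295425 < 7625597484987? NO
  n = 158: C(158, 8) = 8044984271181; 8044984271181 < 7625597484987? NO
The largest n with C(n, 8) < 7625597484987 is n = 156 (where E[X] = 805384891025/847288609443 ≈ 0.95054). Hence R_3(8) > 156, i.e. R_3(8) ≥ 157.

Largest n = 156; hence R_3(8) > 156.


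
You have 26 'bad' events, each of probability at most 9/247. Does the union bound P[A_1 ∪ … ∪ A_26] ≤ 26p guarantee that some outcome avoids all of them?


Union bound: P[∪_{i=1}^{26} A_i] ≤ Σ_i P[A_i] ≤ 26·p = 26·(9/247) = 18/19.
Numerically: 18/19 ≈ 0.947368.
Is 18/19 < 1? YES.
Since P[∪ A_i] ≤ 18/19 < 1, the complement has P[∩ A_i^c] ≥ 1 − 18/19 = 1/19 > 0, so some outcome avoids every A_i.

26·p = 18/19 ≈ 0.947368; existence CERTIFIED by the union bound.


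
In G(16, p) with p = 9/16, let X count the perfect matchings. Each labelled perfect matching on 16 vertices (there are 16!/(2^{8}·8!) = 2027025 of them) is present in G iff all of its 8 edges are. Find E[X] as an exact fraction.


K_16 has 16!/(2^{8}·8!) = 2027025 labelled perfect matchings.
For each such perfect matching H, let X_H = 1 if all 8 edges of H are present in G. Then P[X_H = 1] = p^{8} = (9/16)^{8} = 43046721/4294967296.
By linearity of expectation: E[X] = Σ_H E[X_H] = 2027025 · p^{8} = 2027025 · 43046721/4294967296 = 87256779635025/4294967296.
Numerically: E[X] ≈ 20316.

E[X] = 2027025 · (9/16)^{8} = 87256779635025/4294967296 ≈ 20316.


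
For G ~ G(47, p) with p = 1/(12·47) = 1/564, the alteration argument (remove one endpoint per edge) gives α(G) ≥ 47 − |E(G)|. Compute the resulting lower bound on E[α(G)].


E[|E(G)|] = C(47, 2)·p = 1081 · (1/564) = 23/12.
E[α(G)] ≥ n − E[|E(G)|] = 47 − 23/12 = 541/12.
Numerically: ≈ 45.083333.
(This is only a lower bound; the true E[α(G)] may be larger.)

E[α(G)] ≥ 541/12 ≈ 45.083333.


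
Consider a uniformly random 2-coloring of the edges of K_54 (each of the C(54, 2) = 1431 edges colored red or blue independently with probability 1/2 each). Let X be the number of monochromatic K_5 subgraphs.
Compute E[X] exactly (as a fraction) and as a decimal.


Let X = Σ_S X_S over the C(54, 5) = 3162510 subsets S of size 5, where X_S = 1 if the K_5 on S is monochromatic.
For a fixed S, the K_5 on S has C(5, 2) = 10 edges. P[all 10 edges red] = (1/2)^10, and likewise for blue, so P[monochromatic] = 2·(1/2)^10 = 2^{1 − 10} = 1/512.
Summing: E[X] = C(54, 5) · 2^{1 − 10} = 3162510 · 1/512 = 1581255/256.
Numerically: E[X] ≈ 6176.777.

E[X] = C(54,5)·2^(1−C(5,2)) = 1581255/256 ≈ 6176.777.


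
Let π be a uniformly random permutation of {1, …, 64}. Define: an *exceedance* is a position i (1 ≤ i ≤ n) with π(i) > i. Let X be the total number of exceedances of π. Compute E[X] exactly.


Write X = Σ_{i=1}^{64} X_i, where X_i = 1_{π(i) > i}.
For each fixed i, π(i) is uniform over {1, …, 64} (marginal of a uniform permutation), so P[π(i) > i] = (n − i)/n. Summing: Σ_{i=1}^{64} (n − i)/n = (0 + 1 + … + 63)/64 = 64(64 − 1)/(2·64) = (64 − 1)/2.
Hence E[X] = Σ_{i=1}^{64} (64 − i)/64 = 63/2 ≈ 31.5000.

E[X] = 63/2 = 31.5000.


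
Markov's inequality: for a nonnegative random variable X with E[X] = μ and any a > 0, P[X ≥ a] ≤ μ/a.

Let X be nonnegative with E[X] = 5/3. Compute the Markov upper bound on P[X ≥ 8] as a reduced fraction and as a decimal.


μ = E[X] = 5/3, a = 8.
Markov: P[X ≥ 8] ≤ μ/a = (5/3)/8 = 5/24.
Numerically: ≈ 0.20833.
(Since a = 8 > μ = 1.66667, the bound 5/24 is < 1 and informative.)

P[X ≥ 8] ≤ 5/24 ≈ 0.20833.


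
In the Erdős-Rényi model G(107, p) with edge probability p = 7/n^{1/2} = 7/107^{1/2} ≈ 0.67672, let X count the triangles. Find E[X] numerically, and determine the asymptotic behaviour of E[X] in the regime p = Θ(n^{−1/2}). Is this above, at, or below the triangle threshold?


Number of potential triangles: C(107, 3) = 198485.
Each occurs with probability p³ ≈ (0.67672)³ ≈ 3.0989777e-01.
By linearity: E[X] = C(107, 3)·p³ ≈ 198485 · 3.0989777e-01 ≈ 61510.05922.
Since α = 1/2 < 1, p = c/n^{1/2} ≫ 1/n is above the triangle threshold p ~ 1/n. Asymptotically E[X] ~ (c³/6)·n^{3(1−α)} = (7³/6)·n^{1.5} → ∞; triangles are abundant w.h.p.

E[X] ≈ 61510.05922; in regime p = Θ(1/n^{1/2}) E[X] diverges (above the triangle threshold p ~ 1/n).


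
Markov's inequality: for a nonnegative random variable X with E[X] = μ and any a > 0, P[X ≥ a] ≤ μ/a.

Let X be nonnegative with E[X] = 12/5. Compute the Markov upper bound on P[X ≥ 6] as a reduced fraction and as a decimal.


μ = E[X] = 12/5, a = 6.
Markov: P[X ≥ 6] ≤ μ/a = (12/5)/6 = 2/5.
Numerically: ≈ 0.4000.
(Since a = 6 > μ = 2.4000, the bound 2/5 is < 1 and informative.)

P[X ≥ 6] ≤ 2/5 ≈ 0.4000.


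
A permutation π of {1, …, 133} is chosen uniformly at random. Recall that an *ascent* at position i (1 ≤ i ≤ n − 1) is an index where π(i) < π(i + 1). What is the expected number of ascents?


Write X = Σ X_I over i = 1, …, 132, with X_I the indicator of one ascent.
There are 132 indicators.
For each fixed i, the pair (π(i), π(i+1)) is a uniformly random ordered pair of distinct values from {1, …, 133}; by symmetry P[π(i) < π(i+1)] = 1/2.
By linearity: E[X] = 132 · (1/2) = (133 − 1) · (1/2) = 66 ≈ 66.000000.

E[X] = 66 = 66.000000.


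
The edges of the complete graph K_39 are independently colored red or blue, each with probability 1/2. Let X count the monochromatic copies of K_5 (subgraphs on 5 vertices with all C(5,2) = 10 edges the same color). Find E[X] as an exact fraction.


Let X = Σ_S X_S over the C(39, 5) = 575757 subsets S of size 5, where X_S = 1 if the K_5 on S is monochromatic.
For a fixed S, the K_5 on S has C(5, 2) = 10 edges. P[all 10 edges red] = (1/2)^10, and likewise for blue, so P[monochromatic] = 2·(1/2)^10 = 2^{1 − 10} = 1/512.
Summing: E[X] = C(39, 5) · 2^{1 − 10} = 575757 · 1/512 = 575757/512.
Numerically: E[X] ≈ 1124.5254.

E[X] = C(39,5)·2^(1−C(5,2)) = 575757/512 ≈ 1124.5254.


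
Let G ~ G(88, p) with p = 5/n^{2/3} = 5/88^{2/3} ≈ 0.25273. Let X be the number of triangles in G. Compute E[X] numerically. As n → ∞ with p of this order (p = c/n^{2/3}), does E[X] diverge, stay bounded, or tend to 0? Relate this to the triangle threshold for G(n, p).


Number of potential triangles: C(88, 3) = 109736.
Each occurs with probability p³ ≈ (0.25273)³ ≈ 1.6141529e-02.
By linearity: E[X] = C(88, 3)·p³ ≈ 109736 · 1.6141529e-02 ≈ 1771.30682.
Since α = 2/3 < 1, p = c/n^{2/3} ≫ 1/n is above the triangle threshold p ~ 1/n. Asymptotically E[X] ~ (c³/6)·n^{3(1−α)} = (5³/6)·n^{1} → ∞; triangles are abundant w.h.p.

E[X] ≈ 1771.30682; in regime p = Θ(1/n^{2/3}) E[X] diverges (above the triangle threshold p ~ 1/n).


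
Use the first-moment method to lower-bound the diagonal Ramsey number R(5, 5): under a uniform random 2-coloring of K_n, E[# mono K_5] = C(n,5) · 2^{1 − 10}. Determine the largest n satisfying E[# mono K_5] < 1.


We need C(n, 5) · 2^{1 − 10} < 1, i.e. C(n, 5) < 2^{10 − 1} = 512.
Check values of n near the boundary:
  n = 9: C(9, 5) = 126; 126 < 512? YES
  n = 10: C(10, 5) = 252; 252 < 512? YES
  n = 11: C(11, 5) = 462; 462 < 512? YES
  n = 12: C(12, 5) = 792; 792 < 512? NO
  n = 13: C(13, 5) = 1287; 1287 < 512? NO
The largest n with C(n, 5) < 512 is n = 11 (where E[X] = 231/256 ≈ 0.902344). Hence R(5, 5) > 11, i.e. R(5, 5) ≥ 12.

Largest n = 11; hence R(5, 5) > 11.


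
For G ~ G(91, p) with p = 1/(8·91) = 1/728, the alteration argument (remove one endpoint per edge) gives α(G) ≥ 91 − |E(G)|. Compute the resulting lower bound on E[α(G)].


E[|E(G)|] = C(91, 2)·p = 4095 · (1/728) = 45/8.
E[α(G)] ≥ n − E[|E(G)|] = 91 − 45/8 = 683/8.
Numerically: ≈ 85.37500.
(This is only a lower bound; the true E[α(G)] may be larger.)

E[α(G)] ≥ 683/8 ≈ 85.37500.


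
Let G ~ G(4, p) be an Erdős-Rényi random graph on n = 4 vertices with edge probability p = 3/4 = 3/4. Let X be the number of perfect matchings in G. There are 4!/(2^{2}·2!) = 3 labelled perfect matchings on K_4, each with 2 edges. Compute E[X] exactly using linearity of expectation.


K_4 has 4!/(2^{2}·2!) = 3 labelled perfect matchings.
For each such perfect matching H, let X_H = 1 if all 2 edges of H are present in G. Then P[X_H = 1] = p^{2} = (3/4)^{2} = 9/16.
By linearity of expectation: E[X] = Σ_H E[X_H] = 3 · p^{2} = 3 · 9/16 = 27/16.
Numerically: E[X] ≈ 1.688.

E[X] = 3 · (3/4)^{2} = 27/16 ≈ 1.688.


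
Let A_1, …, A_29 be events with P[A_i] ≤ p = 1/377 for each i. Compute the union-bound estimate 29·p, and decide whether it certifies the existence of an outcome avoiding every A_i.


Union bound: P[∪_{i=1}^{29} A_i] ≤ Σ_i P[A_i] ≤ 29·p = 29·(1/377) = 1/13.
Numerically: 1/13 ≈ 0.076923.
Is 1/13 < 1? YES.
Since P[∪ A_i] ≤ 1/13 < 1, the complement has P[∩ A_i^c] ≥ 1 − 1/13 = 12/13 > 0, so some outcome avoids every A_i.

29·p = 1/13 ≈ 0.076923; existence CERTIFIED by the union bound.


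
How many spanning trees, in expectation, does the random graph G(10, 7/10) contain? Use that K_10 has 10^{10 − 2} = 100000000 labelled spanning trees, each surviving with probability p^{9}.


K_10 has 10^{10 − 2} = 100000000 labelled spanning trees.
For each such spanning tree H, let X_H = 1 if all 9 edges of H are present in G. Then P[X_H = 1] = p^{9} = (7/10)^{9} = 40353607/1000000000.
By linearity of expectation: E[X] = Σ_H E[X_H] = 100000000 · p^{9} = 100000000 · 40353607/1000000000 = 40353607/10.
Numerically: E[X] ≈ 4.04e+06.

E[X] = 100000000 · (7/10)^{9} = 40353607/10 ≈ 4.04e+06.


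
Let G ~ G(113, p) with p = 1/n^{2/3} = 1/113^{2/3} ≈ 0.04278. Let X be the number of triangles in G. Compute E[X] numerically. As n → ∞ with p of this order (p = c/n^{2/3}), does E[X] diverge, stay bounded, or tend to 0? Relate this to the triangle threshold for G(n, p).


Number of potential triangles: C(113, 3) = 234136.
Each occurs with probability p³ ≈ (0.04278)³ ≈ 7.831467e-05.
By linearity: E[X] = C(113, 3)·p³ ≈ 234136 · 7.831467e-05 ≈ 18.3363.
Since α = 2/3 < 1, p = c/n^{2/3} ≫ 1/n is above the triangle threshold p ~ 1/n. Asymptotically E[X] ~ (c³/6)·n^{3(1−α)} = (1³/6)·n^{1} → ∞; triangles are abundant w.h.p.

E[X] ≈ 18.3363; in regime p = Θ(1/n^{2/3}) E[X] diverges (above the triangle threshold p ~ 1/n).


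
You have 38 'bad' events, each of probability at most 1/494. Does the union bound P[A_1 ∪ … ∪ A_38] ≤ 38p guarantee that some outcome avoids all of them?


Union bound: P[∪_{i=1}^{38} A_i] ≤ Σ_i P[A_i] ≤ 38·p = 38·(1/494) = 1/13.
Numerically: 1/13 ≈ 0.07692.
Is 1/13 < 1? YES.
Since P[∪ A_i] ≤ 1/13 < 1, the complement has P[∩ A_i^c] ≥ 1 − 1/13 = 12/13 > 0, so some outcome avoids every A_i.

38·p = 1/13 ≈ 0.07692; existence CERTIFIED by the union bound.


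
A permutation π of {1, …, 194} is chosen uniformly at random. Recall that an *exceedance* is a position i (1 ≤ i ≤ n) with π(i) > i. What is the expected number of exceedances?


Write X = Σ_{i=1}^{194} X_i, where X_i = 1_{π(i) > i}.
For each fixed i, π(i) is uniform over {1, …, 194} (marginal of a uniform permutation), so P[π(i) > i] = (n − i)/n. Summing: Σ_{i=1}^{194} (n − i)/n = (0 + 1 + … + 193)/194 = 194(194 − 1)/(2·194) = (194 − 1)/2.
Hence E[X] = Σ_{i=1}^{194} (194 − i)/194 = 193/2 ≈ 96.50000.

E[X] = 193/2 = 96.50000.


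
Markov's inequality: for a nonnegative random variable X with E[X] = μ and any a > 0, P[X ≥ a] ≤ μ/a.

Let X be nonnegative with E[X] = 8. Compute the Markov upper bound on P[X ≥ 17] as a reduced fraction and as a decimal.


μ = E[X] = 8, a = 17.
Markov: P[X ≥ 17] ≤ μ/a = (8)/17 = 8/17.
Numerically: ≈ 0.47059.
(Since a = 17 > μ = 8.00000, the bound 8/17 is < 1 and informative.)

P[X ≥ 17] ≤ 8/17 ≈ 0.47059.


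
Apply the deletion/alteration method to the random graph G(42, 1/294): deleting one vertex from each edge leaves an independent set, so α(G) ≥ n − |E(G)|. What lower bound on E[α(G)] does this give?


E[|E(G)|] = C(42, 2)·p = 861 · (1/294) = 41/14.
E[α(G)] ≥ n − E[|E(G)|] = 42 − 41/14 = 547/14.
Numerically: ≈ 39.071.
(This is only a lower bound; the true E[α(G)] may be larger.)

E[α(G)] ≥ 547/14 ≈ 39.071.


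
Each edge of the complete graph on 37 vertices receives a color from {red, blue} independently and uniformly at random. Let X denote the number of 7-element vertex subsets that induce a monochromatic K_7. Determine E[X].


Let X = Σ_S X_S over the C(37, 7) = 10295472 subsets S of size 7, where X_S = 1 if the K_7 on S is monochromatic.
For a fixed S, the K_7 on S has C(7, 2) = 21 edges. P[all 21 edges red] = (1/2)^21, and likewise for blue, so P[monochromatic] = 2·(1/2)^21 = 2^{1 − 21} = 1/1048576.
By linearity of expectation: E[X] = C(37, 7) · 2^{1 − 21} = 10295472 · 1/1048576 = 643467/65536.
Numerically: E[X] ≈ 9.81853.

E[X] = C(37,7)·2^(1−C(7,2)) = 643467/65536 ≈ 9.81853.


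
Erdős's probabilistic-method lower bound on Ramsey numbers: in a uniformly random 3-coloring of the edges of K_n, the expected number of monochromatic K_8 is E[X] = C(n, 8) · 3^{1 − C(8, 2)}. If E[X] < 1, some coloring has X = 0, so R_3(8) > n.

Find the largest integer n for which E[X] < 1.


We need C(n, 8) · 3^{1 − 28} < 1, i.e. C(n, 8) < 3^{28 − 1} = 7625597484987.
Check values of n near the boundary:
  n = 153: C(153, 8) = 6183023199255; 6183023199255 < 7625597484987? YES
  n = 154: C(154, 8) = 6521818990995; 6521818990995 < 7625597484987? YES
  n = 155: C(155, 8) = 6876747915675; 6876747915675 < 7625597484987? YES
  n = 156: C(156, 8) = 7248464019225; 7248464019225 < 7625597484987? YES
  n = 157: C(157, 8) = 7637643295425; 7637643295425 < 7625597484987? NO
  n = 158: C(158, 8) = 8044984271181; 8044984271181 < 7625597484987? NO
  n = 159: C(159, 8) = 8471208603429; 8471208603429 < 7625597484987? NO
The largest n with C(n, 8) < 7625597484987 is n = 156 (where E[X] = 805384891025/847288609443 ≈ 0.950544). Hence R_3(8) > 156, i.e. R_3(8) ≥ 157.

Largest n = 156; hence R_3(8) > 156.


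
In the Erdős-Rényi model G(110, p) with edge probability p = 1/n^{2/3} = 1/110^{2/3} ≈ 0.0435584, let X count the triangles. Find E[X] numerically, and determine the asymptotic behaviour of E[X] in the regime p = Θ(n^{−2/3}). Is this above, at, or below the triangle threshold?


Number of potential triangles: C(110, 3) = 215820.
Each occurs with probability p³ ≈ (0.0435584)³ ≈ 8.26446281e-05.
By linearity: E[X] = C(110, 3)·p³ ≈ 215820 · 8.26446281e-05 ≈ 17.836364.
Since α = 2/3 < 1, p = c/n^{2/3} ≫ 1/n is above the triangle threshold p ~ 1/n. Asymptotically E[X] ~ (c³/6)·n^{3(1−α)} = (1³/6)·n^{1} → ∞; triangles are abundant w.h.p.

E[X] ≈ 17.836364; in regime p = Θ(1/n^{2/3}) E[X] diverges (above the triangle threshold p ~ 1/n).


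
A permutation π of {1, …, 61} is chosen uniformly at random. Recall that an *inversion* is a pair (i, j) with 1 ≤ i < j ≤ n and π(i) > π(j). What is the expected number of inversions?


Write X = Σ X_I over the C(61, 2) = 1830 pairs i < j, with X_I the indicator of one inversion.
There are 1830 indicators.
For each fixed pair i < j, the values π(i) and π(j) are two distinct elements of {1, …, 61} in uniformly random order; by symmetry P[π(i) > π(j)] = 1/2.
By linearity: E[X] = 1830 · (1/2) = C(61, 2) · (1/2) = 1830/2 = 915 ≈ 915.0000.

E[X] = 915 = 915.0000.


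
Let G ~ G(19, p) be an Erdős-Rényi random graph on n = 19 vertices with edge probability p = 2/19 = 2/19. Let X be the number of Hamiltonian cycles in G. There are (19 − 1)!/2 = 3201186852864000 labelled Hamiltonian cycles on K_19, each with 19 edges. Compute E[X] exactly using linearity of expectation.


K_19 has (19 − 1)!/2 = 3201186852864000 labelled Hamiltonian cycles.
For each such Hamiltonian cycle H, let X_H = 1 if all 19 edges of H are present in G. Then P[X_H = 1] = p^{19} = (2/19)^{19} = 524288/1978419655660313589123979.
By linearity of expectation: E[X] = Σ_H E[X_H] = 3201186852864000 · p^{19} = 3201186852864000 · 524288/1978419655660313589123979 = 1678343852714360832000/1978419655660313589123979.
Numerically: E[X] ≈ 0.0008483.

E[X] = 3201186852864000 · (2/19)^{19} = 1678343852714360832000/1978419655660313589123979 ≈ 0.0008483.


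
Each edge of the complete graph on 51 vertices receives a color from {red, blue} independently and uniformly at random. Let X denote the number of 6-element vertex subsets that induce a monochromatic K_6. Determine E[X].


Let X = Σ_S X_S over the C(51, 6) = 18009460 subsets S of size 6, where X_S = 1 if the K_6 on S is monochromatic.
For a fixed S, the K_6 on S has C(6, 2) = 15 edges. P[all 15 edges red] = (1/2)^15, and likewise for blue, so P[monochromatic] = 2·(1/2)^15 = 2^{1 − 15} = 1/16384.
By linearity: E[X] = C(51, 6) · 2^{1 − 15} = 18009460 · 1/16384 = 4502365/4096.
Numerically: E[X] ≈ 1099.210.

E[X] = C(51,6)·2^(1−C(6,2)) = 4502365/4096 ≈ 1099.210.


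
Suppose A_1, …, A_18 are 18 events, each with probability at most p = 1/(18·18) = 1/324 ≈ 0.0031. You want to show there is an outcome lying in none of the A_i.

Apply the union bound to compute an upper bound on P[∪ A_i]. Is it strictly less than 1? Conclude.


Union bound: P[∪_{i=1}^{18} A_i] ≤ Σ_i P[A_i] ≤ 18·p = 18·(1/324) = 1/18.
Numerically: 1/18 ≈ 0.0556.
Is 1/18 < 1? YES.
Since P[∪ A_i] ≤ 1/18 < 1, the complement has P[∩ A_i^c] ≥ 1 − 1/18 = 17/18 > 0, so some outcome avoids every A_i.

18·p = 1/18 ≈ 0.0556; existence CERTIFIED by the union bound.


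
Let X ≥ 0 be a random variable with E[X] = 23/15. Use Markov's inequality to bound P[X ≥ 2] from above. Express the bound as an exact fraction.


μ = E[X] = 23/15, a = 2.
Markov: P[X ≥ 2] ≤ μ/a = (23/15)/2 = 23/30.
Numerically: ≈ 0.7667.
(Since a = 2 > μ = 1.5333, the bound 23/30 is < 1 and informative.)

P[X ≥ 2] ≤ 23/30 ≈ 0.7667.


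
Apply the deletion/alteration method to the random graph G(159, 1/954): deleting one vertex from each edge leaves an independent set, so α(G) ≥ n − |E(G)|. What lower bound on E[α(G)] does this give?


E[|E(G)|] = C(159, 2)·p = 12561 · (1/954) = 79/6.
E[α(G)] ≥ n − E[|E(G)|] = 159 − 79/6 = 875/6.
Numerically: ≈ 145.833333.
(This is only a lower bound; the true E[α(G)] may be larger.)

E[α(G)] ≥ 875/6 ≈ 145.833333.


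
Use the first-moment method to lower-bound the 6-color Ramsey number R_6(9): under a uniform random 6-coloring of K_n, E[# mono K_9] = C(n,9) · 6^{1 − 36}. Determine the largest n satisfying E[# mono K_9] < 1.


We need C(n, 9) · 6^{1 − 36} < 1, i.e. C(n, 9) < 6^{36 − 1} = 1719070799748422591028658176.
Check values of n near the boundary:
  n = 4406: C(4406, 9) = 1710356485221788389505285700; 1710356485221788389505285700 < 1719070799748422591028658176? YES
  n = 4407: C(4407, 9) = 1713856532599459170657070050; 1713856532599459170657070050 < 1719070799748422591028658176? YES
  n = 4408: C(4408, 9) = 1717362945146264156457459600; 1717362945146264156457459600 < 1719070799748422591028658176? YES
  n = 4409: C(4409, 9) = 1720875732988608787686577131; 1720875732988608787686577131 < 1719070799748422591028658176? NO
  n = 4410: C(4410, 9) = 1724394906266704102180823710; 1724394906266704102180823710 < 1719070799748422591028658176? NO
  n = 4411: C(4411, 9) = 1727920475134582415883601405; 1727920475134582415883601405 < 1719070799748422591028658176? NO
The largest n with C(n, 9) < 1719070799748422591028658176 is n = 4408 (where E[X] = 35778394690547169926197075/35813974994758803979763712 ≈ 0.9990). Hence R_6(9) > 4408, i.e. R_6(9) ≥ 4409.

Largest n = 4408; hence R_6(9) > 4408.


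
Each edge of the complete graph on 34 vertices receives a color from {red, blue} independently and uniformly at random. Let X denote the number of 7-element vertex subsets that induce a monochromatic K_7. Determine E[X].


Let X = Σ_S X_S over the C(34, 7) = 5379616 subsets S of size 7, where X_S = 1 if the K_7 on S is monochromatic.
For a fixed S, the K_7 on S has C(7, 2) = 21 edges. P[all 21 edges red] = (1/2)^21, and likewise for blue, so P[monochromatic] = 2·(1/2)^21 = 2^{1 − 21} = 1/1048576.
Summing: E[X] = C(34, 7) · 2^{1 − 21} = 5379616 · 1/1048576 = 168113/32768.
Numerically: E[X] ≈ 5.130.

E[X] = C(34,7)·2^(1−C(7,2)) = 168113/32768 ≈ 5.130.


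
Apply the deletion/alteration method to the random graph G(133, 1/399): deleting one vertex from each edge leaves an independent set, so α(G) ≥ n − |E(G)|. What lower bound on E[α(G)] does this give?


E[|E(G)|] = C(133, 2)·p = 8778 · (1/399) = 22.
E[α(G)] ≥ n − E[|E(G)|] = 133 − 22 = 111.
Numerically: ≈ 111.000000.
(This is only a lower bound; the true E[α(G)] may be larger.)

E[α(G)] ≥ 111 ≈ 111.000000.


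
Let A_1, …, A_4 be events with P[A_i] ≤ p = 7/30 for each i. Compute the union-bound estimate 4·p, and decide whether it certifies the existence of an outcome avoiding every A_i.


Union bound: P[∪_{i=1}^{4} A_i] ≤ Σ_i P[A_i] ≤ 4·p = 4·(7/30) = 14/15.
Numerically: 14/15 ≈ 0.9333.
Is 14/15 < 1? YES.
Since P[∪ A_i] ≤ 14/15 < 1, the complement has P[∩ A_i^c] ≥ 1 − 14/15 = 1/15 > 0, so some outcome avoids every A_i.

4·p = 14/15 ≈ 0.9333; existence CERTIFIED by the union bound.


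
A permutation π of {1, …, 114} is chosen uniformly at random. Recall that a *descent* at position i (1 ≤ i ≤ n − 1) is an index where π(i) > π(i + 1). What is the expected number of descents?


Write X = Σ X_I over i = 1, …, 113, with X_I the indicator of one descent.
There are 113 indicators.
For each fixed i, the pair (π(i), π(i+1)) is a uniformly random ordered pair of distinct values from {1, …, 114}; by symmetry P[π(i) > π(i+1)] = 1/2.
By linearity: E[X] = 113 · (1/2) = (114 − 1) · (1/2) = 113/2 ≈ 56.5000.

E[X] = 113/2 = 56.5000.


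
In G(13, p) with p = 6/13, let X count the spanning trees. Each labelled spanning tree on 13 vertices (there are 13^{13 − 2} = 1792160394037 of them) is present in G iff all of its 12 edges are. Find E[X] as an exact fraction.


K_13 has 13^{13 − 2} = 1792160394037 labelled spanning trees.
For each such spanning tree H, let X_H = 1 if all 12 edges of H are present in G. Then P[X_H = 1] = p^{12} = (6/13)^{12} = 2176782336/23298085122481.
By linearity of expectation: E[X] = Σ_H E[X_H] = 1792160394037 · p^{12} = 1792160394037 · 2176782336/23298085122481 = 2176782336/13.
Numerically: E[X] ≈ 1.6744e+08.

E[X] = 1792160394037 · (6/13)^{12} = 2176782336/13 ≈ 1.6744e+08.


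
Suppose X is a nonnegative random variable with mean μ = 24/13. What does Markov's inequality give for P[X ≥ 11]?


μ = E[X] = 24/13, a = 11.
Markov: P[X ≥ 11] ≤ μ/a = (24/13)/11 = 24/143.
Numerically: ≈ 0.1678.
(Since a = 11 > μ = 1.8462, the bound 24/143 is < 1 and informative.)

P[X ≥ 11] ≤ 24/143 ≈ 0.1678.


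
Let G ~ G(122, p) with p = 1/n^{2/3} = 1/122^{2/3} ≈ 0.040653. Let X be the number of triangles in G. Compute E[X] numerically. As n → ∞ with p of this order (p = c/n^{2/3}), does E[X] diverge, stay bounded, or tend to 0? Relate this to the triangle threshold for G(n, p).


Number of potential triangles: C(122, 3) = 295240.
Each occurs with probability p³ ≈ (0.040653)³ ≈ 6.7186240e-05.
By linearity: E[X] = C(122, 3)·p³ ≈ 295240 · 6.7186240e-05 ≈ 19.83607.
Since α = 2/3 < 1, p = c/n^{2/3} ≫ 1/n is above the triangle threshold p ~ 1/n. Asymptotically E[X] ~ (c³/6)·n^{3(1−α)} = (1³/6)·n^{1} → ∞; triangles are abundant w.h.p.

E[X] ≈ 19.83607; in regime p = Θ(1/n^{2/3}) E[X] diverges (above the triangle threshold p ~ 1/n).


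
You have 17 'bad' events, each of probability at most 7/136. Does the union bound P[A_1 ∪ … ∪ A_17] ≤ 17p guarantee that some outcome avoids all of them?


Union bound: P[∪_{i=1}^{17} A_i] ≤ Σ_i P[A_i] ≤ 17·p = 17·(7/136) = 7/8.
Numerically: 7/8 ≈ 0.875000.
Is 7/8 < 1? YES.
Since P[∪ A_i] ≤ 7/8 < 1, the complement has P[∩ A_i^c] ≥ 1 − 7/8 = 1/8 > 0, so some outcome avoids every A_i.

17·p = 7/8 ≈ 0.875000; existence CERTIFIED by the union bound.


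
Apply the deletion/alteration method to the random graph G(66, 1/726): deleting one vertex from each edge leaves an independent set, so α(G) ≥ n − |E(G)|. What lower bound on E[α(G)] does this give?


E[|E(G)|] = C(66, 2)·p = 2145 · (1/726) = 65/22.
E[α(G)] ≥ n − E[|E(G)|] = 66 − 65/22 = 1387/22.
Numerically: ≈ 63.045455.
(This is only a lower bound; the true E[α(G)] may be larger.)

E[α(G)] ≥ 1387/22 ≈ 63.045455.


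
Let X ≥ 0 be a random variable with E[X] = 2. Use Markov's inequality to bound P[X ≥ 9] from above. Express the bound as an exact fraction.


μ = E[X] = 2, a = 9.
Markov: P[X ≥ 9] ≤ μ/a = (2)/9 = 2/9.
Numerically: ≈ 0.2222.
(Since a = 9 > μ = 2.0000, the bound 2/9 is < 1 and informative.)

P[X ≥ 9] ≤ 2/9 ≈ 0.2222.


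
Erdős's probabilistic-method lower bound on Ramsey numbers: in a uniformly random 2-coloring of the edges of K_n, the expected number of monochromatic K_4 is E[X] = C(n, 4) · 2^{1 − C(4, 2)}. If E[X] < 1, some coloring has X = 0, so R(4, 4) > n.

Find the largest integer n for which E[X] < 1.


We need C(n, 4) · 2^{1 − 6} < 1, i.e. C(n, 4) < 2^{6 − 1} = 32.
Check values of n near the boundary:
  n = 4: C(4, 4) = 1; 1 < 32? YES
  n = 5: C(5, 4) = 5; 5 < 32? YES
  n = 6: C(6, 4) = 15; 15 < 32? YES
  n = 7: C(7, 4) = 35; 35 < 32? NO
  n = 8: C(8, 4) = 70; 70 < 32? NO
  n = 9: C(9, 4) = 126; 126 < 32? NO
The largest n with C(n, 4) < 32 is n = 6 (where E[X] = 15/32 ≈ 0.4688). Hence R(4, 4) > 6, i.e. R(4, 4) ≥ 7.

Largest n = 6; hence R(4, 4) > 6.


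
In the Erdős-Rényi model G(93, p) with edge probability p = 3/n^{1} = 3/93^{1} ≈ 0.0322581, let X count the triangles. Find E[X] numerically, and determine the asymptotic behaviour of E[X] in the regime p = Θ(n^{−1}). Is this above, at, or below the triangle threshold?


Number of potential triangles: C(93, 3) = 129766.
Each occurs with probability p³ ≈ (0.0322581)³ ≈ 3.35671847e-05.
By linearity: E[X] = C(93, 3)·p³ ≈ 129766 · 3.35671847e-05 ≈ 4.355879.
Here α = 1, so p = 3/n is exactly at the triangle threshold p ~ 1/n. Asymptotically E[X] → c³/6 = 3³/6 = 9/2 ≈ 4.500000, a bounded constant. In this regime the triangle count is asymptotically Poisson(c³/6).

E[X] ≈ 4.355879; in regime p = Θ(1/n^{1}) E[X] stays bounded (at the triangle threshold p ~ 1/n).
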